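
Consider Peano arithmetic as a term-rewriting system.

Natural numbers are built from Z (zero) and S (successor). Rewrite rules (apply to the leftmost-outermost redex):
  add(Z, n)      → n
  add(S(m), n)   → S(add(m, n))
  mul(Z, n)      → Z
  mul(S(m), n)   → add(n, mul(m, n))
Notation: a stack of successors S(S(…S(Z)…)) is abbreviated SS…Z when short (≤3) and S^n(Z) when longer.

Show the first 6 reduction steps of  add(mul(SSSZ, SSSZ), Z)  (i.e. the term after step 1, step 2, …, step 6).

Answer: after 6 steps: S(S(add(S(add(Z, mul(SSZ, SSSZ))), Z)))

Derivation:
  start: add(mul(SSSZ, SSSZ), Z)
  [1] add(add(SSSZ, mul(SSZ, SSSZ)), Z)
  [2] add(S(add(SSZ, mul(SSZ, SSSZ))), Z)
  [3] S(add(add(SSZ, mul(SSZ, SSSZ)), Z))
  [4] S(add(S(add(SZ, mul(SSZ, SSSZ))), Z))
  [5] S(S(add(add(SZ, mul(SSZ, SSSZ)), Z)))
  [6] S(S(add(S(add(Z, mul(SSZ, SSSZ))), Z)))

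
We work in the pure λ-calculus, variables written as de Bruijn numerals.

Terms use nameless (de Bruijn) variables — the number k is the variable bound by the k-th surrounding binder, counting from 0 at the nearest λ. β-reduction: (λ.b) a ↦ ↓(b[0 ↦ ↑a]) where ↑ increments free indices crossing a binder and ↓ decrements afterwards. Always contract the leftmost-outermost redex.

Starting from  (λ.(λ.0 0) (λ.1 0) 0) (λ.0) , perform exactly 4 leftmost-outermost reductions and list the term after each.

  start: (λ.(λ.0 0) (λ.1 0) 0) (λ.0)
  step 1: (λ.0 0) (λ.(λ.0) 0) (λ.0)
  step 2: (λ.(λ.0) 0) (λ.(λ.0) 0) (λ.0)
  step 3: (λ.0) (λ.(λ.0) 0) (λ.0)
  step 4: (λ.(λ.0) 0) (λ.0)

Answer: after 4 steps: (λ.(λ.0) 0) (λ.0)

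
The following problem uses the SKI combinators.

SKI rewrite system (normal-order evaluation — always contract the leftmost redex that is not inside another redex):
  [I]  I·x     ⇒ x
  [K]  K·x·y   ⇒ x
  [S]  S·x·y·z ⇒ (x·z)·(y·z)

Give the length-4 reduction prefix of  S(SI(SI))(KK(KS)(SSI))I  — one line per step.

Answer: after 4 steps: SII(KK(KS)(SSI)I)

Working:
  start: S(SI(SI))(KK(KS)(SSI))I
  →1  SI(SI)I(KK(KS)(SSI)I)
  →2  II(SII)(KK(KS)(SSI)I)
  →3  I(SII)(KK(KS)(SSI)I)
  →4  SII(KK(KS)(SSI)I)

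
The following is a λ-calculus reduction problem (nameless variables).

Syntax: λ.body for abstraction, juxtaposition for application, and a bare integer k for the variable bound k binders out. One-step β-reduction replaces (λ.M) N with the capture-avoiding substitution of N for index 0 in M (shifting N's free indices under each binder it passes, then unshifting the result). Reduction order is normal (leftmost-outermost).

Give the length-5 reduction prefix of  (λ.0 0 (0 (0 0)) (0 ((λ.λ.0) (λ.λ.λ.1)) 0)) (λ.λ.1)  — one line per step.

Answer: after 5 steps: λ.(λ.(λ.λ.0) (λ.λ.λ.1)) (λ.λ.1)

Derivation:
  start: (λ.0 0 (0 (0 0)) (0 ((λ.λ.0) (λ.λ.λ.1)) 0)) (λ.λ.1)
  step 1: (λ.λ.1) (λ.λ.1) ((λ.λ.1) ((λ.λ.1) (λ.λ.1))) ((λ.λ.1) ((λ.λ.0) (λ.λ.λ.1)) (λ.λ.1))
  step 2: (λ.λ.λ.1) ((λ.λ.1) ((λ.λ.1) (λ.λ.1))) ((λ.λ.1) ((λ.λ.0) (λ.λ.λ.1)) (λ.λ.1))
  step 3: (λ.λ.1) ((λ.λ.1) ((λ.λ.0) (λ.λ.λ.1)) (λ.λ.1))
  step 4: λ.(λ.λ.1) ((λ.λ.0) (λ.λ.λ.1)) (λ.λ.1)
  step 5: λ.(λ.(λ.λ.0) (λ.λ.λ.1)) (λ.λ.1)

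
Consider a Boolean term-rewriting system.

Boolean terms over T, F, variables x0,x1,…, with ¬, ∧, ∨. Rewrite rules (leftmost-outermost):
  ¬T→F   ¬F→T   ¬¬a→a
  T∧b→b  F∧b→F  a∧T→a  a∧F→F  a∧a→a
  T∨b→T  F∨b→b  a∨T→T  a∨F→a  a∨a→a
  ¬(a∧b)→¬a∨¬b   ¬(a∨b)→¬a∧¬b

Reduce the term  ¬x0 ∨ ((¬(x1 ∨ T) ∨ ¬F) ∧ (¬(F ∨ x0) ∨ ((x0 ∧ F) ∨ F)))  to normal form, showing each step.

  start: ¬x0 ∨ ((¬(x1 ∨ T) ∨ ¬F) ∧ (¬(F ∨ x0) ∨ ((x0 ∧ F) ∨ F)))
  [1] ¬x0 ∨ (((¬x1 ∧ ¬T) ∨ ¬F) ∧ (¬(F ∨ x0) ∨ ((x0 ∧ F) ∨ F)))
  [2] ¬x0 ∨ (((¬x1 ∧ F) ∨ ¬F) ∧ (¬(F ∨ x0) ∨ ((x0 ∧ F) ∨ F)))
  [3] ¬x0 ∨ ((F ∨ ¬F) ∧ (¬(F ∨ x0) ∨ ((x0 ∧ F) ∨ F)))
  [4] ¬x0 ∨ (¬F ∧ (¬(F ∨ x0) ∨ ((x0 ∧ F) ∨ F)))
  [5] ¬x0 ∨ (T ∧ (¬(F ∨ x0) ∨ ((x0 ∧ F) ∨ F)))
  [6] ¬x0 ∨ (¬(F ∨ x0) ∨ ((x0 ∧ F) ∨ F))
  [7] ¬x0 ∨ ((¬F ∧ ¬x0) ∨ ((x0 ∧ F) ∨ F))
  [8] ¬x0 ∨ ((T ∧ ¬x0) ∨ ((x0 ∧ F) ∨ F))
  [9] ¬x0 ∨ (¬x0 ∨ ((x0 ∧ F) ∨ F))
  [10] ¬x0 ∨ (¬x0 ∨ (x0 ∧ F))
  [11] ¬x0 ∨ (¬x0 ∨ F)
  [12] ¬x0 ∨ ¬x0
  [13] ¬x0

Answer: normal form = ¬x0  (in 13 steps)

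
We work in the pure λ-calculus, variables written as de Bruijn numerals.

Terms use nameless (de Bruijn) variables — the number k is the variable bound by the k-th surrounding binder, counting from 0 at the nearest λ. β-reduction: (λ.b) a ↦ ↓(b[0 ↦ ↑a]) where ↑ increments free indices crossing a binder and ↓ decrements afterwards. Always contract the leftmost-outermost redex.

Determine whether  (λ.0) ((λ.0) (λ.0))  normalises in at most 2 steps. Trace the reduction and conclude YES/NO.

Answer: YES — reaches normal form λ.0 in 2 ≤ 2 steps

Derivation:
  start: (λ.0) ((λ.0) (λ.0))
  →1  (λ.0) (λ.0)
  →2  λ.0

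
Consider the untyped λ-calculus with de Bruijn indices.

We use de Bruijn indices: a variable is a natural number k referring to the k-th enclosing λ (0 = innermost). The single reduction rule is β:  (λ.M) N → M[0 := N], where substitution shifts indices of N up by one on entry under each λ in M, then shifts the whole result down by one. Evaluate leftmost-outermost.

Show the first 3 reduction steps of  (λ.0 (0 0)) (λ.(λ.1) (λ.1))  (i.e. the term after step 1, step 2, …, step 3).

  start: (λ.0 (0 0)) (λ.(λ.1) (λ.1))
  →1  (λ.(λ.1) (λ.1)) ((λ.(λ.1) (λ.1)) (λ.(λ.1) (λ.1)))
  →2  (λ.(λ.(λ.1) (λ.1)) (λ.(λ.1) (λ.1))) (λ.(λ.(λ.1) (λ.1)) (λ.(λ.1) (λ.1)))
  →3  (λ.(λ.1) (λ.1)) (λ.(λ.1) (λ.1))

Answer: after 3 steps: (λ.(λ.1) (λ.1)) (λ.(λ.1) (λ.1))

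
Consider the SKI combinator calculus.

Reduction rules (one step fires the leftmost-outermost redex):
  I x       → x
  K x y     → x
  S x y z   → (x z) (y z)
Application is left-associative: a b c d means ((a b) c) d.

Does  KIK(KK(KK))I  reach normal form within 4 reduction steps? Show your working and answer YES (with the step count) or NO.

  start: KIK(KK(KK))I
  step 1: I(KK(KK))I
  step 2: KK(KK)I
  step 3: KI

Answer: YES — reaches normal form KI in 3 ≤ 4 steps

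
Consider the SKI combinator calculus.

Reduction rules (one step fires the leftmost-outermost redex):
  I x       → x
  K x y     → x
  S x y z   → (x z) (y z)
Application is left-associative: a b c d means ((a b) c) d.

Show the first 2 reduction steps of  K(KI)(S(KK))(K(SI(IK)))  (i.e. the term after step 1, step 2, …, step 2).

Answer: after 2 steps: I

Derivation:
  start: K(KI)(S(KK))(K(SI(IK)))
  →1  KI(K(SI(IK)))
  →2  I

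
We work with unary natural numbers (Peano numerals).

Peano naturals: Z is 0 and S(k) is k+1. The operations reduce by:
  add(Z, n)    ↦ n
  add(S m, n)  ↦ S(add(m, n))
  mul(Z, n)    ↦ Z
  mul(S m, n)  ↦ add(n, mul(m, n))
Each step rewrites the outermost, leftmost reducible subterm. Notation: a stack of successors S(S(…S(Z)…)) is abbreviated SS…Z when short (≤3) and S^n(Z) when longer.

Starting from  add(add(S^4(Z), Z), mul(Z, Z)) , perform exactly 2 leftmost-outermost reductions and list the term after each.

Answer: after 2 steps: S(add(add(SSSZ, Z), mul(Z, Z)))

Working:
  start: add(add(S^4(Z), Z), mul(Z, Z))
  →1  add(S(add(SSSZ, Z)), mul(Z, Z))
  →2  S(add(add(SSSZ, Z), mul(Z, Z)))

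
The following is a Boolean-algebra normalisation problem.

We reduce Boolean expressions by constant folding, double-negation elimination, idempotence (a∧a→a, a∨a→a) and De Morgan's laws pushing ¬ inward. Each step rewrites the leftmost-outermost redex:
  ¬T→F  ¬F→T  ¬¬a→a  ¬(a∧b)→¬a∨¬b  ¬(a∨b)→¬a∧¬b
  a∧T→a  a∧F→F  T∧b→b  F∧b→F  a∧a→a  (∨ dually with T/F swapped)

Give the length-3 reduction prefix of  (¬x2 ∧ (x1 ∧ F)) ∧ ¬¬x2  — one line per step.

Answer: after 3 steps: F

Reduction:
  start: (¬x2 ∧ (x1 ∧ F)) ∧ ¬¬x2
  step 1: (¬x2 ∧ F) ∧ ¬¬x2
  step 2: F ∧ ¬¬x2
  step 3: F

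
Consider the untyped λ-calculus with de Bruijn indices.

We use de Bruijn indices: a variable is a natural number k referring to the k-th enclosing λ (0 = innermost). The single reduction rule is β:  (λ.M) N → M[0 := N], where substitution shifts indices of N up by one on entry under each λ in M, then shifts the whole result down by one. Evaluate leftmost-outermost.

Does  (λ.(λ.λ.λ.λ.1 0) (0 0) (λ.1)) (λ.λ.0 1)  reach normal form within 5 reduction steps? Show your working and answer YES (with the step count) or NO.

  start: (λ.(λ.λ.λ.λ.1 0) (0 0) (λ.1)) (λ.λ.0 1)
  [1] (λ.λ.λ.λ.1 0) ((λ.λ.0 1) (λ.λ.0 1)) (λ.λ.λ.0 1)
  [2] (λ.λ.λ.1 0) (λ.λ.λ.0 1)
  [3] λ.λ.1 0

Answer: YES — reaches normal form λ.λ.1 0 in 3 ≤ 5 steps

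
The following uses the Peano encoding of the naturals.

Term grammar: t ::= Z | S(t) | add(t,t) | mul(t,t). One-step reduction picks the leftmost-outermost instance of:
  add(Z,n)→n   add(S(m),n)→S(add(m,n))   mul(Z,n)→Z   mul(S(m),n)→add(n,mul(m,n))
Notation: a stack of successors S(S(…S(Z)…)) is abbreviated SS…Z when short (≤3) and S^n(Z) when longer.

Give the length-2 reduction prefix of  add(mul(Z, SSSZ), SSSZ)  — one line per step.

  start: add(mul(Z, SSSZ), SSSZ)
  step 1: add(Z, SSSZ)
  step 2: SSSZ

Answer: after 2 steps: SSSZ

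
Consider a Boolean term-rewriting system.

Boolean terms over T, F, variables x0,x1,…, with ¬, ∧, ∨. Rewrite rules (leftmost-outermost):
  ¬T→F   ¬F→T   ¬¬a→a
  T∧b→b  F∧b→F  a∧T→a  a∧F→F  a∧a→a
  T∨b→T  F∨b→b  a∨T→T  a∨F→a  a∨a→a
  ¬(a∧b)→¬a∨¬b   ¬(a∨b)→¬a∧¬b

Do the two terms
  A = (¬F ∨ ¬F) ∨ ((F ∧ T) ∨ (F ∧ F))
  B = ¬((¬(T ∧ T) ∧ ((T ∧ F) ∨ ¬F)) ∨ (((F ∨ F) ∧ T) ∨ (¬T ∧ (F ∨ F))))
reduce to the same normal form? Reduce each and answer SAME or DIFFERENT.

Answer: SAME — A ⇓ T, B ⇓ T

Derivation:
Term A:
  start: (¬F ∨ ¬F) ∨ ((F ∧ T) ∨ (F ∧ F))
  →1  ¬F ∨ ((F ∧ T) ∨ (F ∧ F))
  →2  T ∨ ((F ∧ T) ∨ (F ∧ F))
  →3  T

Term B:
  start: ¬((¬(T ∧ T) ∧ ((T ∧ F) ∨ ¬F)) ∨ (((F ∨ F) ∧ T) ∨ (¬T ∧ (F ∨ F))))
  →1  ¬(¬(T ∧ T) ∧ ((T ∧ F) ∨ ¬F)) ∧ ¬(((F ∨ F) ∧ T) ∨ (¬T ∧ (F ∨ F)))
  →2  (¬¬(T ∧ T) ∨ ¬((T ∧ F) ∨ ¬F)) ∧ ¬(((F ∨ F) ∧ T) ∨ (¬T ∧ (F ∨ F)))
  →3  ((T ∧ T) ∨ ¬((T ∧ F) ∨ ¬F)) ∧ ¬(((F ∨ F) ∧ T) ∨ (¬T ∧ (F ∨ F)))
  →4  (T ∨ ¬((T ∧ F) ∨ ¬F)) ∧ ¬(((F ∨ F) ∧ T) ∨ (¬T ∧ (F ∨ F)))
  →5  T ∧ ¬(((F ∨ F) ∧ T) ∨ (¬T ∧ (F ∨ F)))
  →6  ¬(((F ∨ F) ∧ T) ∨ (¬T ∧ (F ∨ F)))
  →7  ¬((F ∨ F) ∧ T) ∧ ¬(¬T ∧ (F ∨ F))
  →8  (¬(F ∨ F) ∨ ¬T) ∧ ¬(¬T ∧ (F ∨ F))
  →9  ((¬F ∧ ¬F) ∨ ¬T) ∧ ¬(¬T ∧ (F ∨ F))
  →10  (¬F ∨ ¬T) ∧ ¬(¬T ∧ (F ∨ F))
  →11  (T ∨ ¬T) ∧ ¬(¬T ∧ (F ∨ F))
  →12  T ∧ ¬(¬T ∧ (F ∨ F))
  →13  ¬(¬T ∧ (F ∨ F))
  →14  ¬¬T ∨ ¬(F ∨ F)
  →15  T ∨ ¬(F ∨ F)
  →16  T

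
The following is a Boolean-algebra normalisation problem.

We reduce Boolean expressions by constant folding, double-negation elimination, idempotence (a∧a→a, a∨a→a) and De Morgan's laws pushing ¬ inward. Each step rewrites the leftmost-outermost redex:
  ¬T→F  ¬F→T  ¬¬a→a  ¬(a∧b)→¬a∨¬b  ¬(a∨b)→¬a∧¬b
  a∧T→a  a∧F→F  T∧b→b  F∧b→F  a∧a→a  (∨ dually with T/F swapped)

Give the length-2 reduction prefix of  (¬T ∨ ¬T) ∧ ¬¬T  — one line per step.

  start: (¬T ∨ ¬T) ∧ ¬¬T
  →1  ¬T ∧ ¬¬T
  →2  F ∧ ¬¬T

Answer: after 2 steps: F ∧ ¬¬T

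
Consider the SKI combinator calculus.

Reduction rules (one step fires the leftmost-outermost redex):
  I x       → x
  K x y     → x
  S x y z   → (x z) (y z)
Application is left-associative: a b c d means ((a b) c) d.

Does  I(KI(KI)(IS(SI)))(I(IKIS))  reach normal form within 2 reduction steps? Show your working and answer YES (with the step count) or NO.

  start: I(KI(KI)(IS(SI)))(I(IKIS))
  step 1: KI(KI)(IS(SI))(I(IKIS))
  step 2: I(IS(SI))(I(IKIS))

Answer: NO — after 2 steps the term is I(IS(SI))(I(IKIS)), not yet normal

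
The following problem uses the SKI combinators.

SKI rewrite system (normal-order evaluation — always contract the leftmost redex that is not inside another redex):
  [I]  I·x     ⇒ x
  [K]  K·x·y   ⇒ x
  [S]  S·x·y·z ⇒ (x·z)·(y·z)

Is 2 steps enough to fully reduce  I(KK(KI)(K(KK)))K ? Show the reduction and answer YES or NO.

Answer: NO — after 2 steps the term is K(K(KK))K, not yet normal

Reduction:
  start: I(KK(KI)(K(KK)))K
  step 1: KK(KI)(K(KK))K
  step 2: K(K(KK))K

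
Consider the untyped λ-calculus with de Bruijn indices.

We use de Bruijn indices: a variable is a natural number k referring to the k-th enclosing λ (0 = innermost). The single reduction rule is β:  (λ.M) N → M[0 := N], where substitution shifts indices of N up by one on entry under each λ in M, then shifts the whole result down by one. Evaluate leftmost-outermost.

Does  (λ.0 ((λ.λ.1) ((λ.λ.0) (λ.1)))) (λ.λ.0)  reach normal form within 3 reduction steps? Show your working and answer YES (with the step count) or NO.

Answer: YES — reaches normal form λ.0 in 2 ≤ 3 steps

Reduction:
  start: (λ.0 ((λ.λ.1) ((λ.λ.0) (λ.1)))) (λ.λ.0)
  step 1: (λ.λ.0) ((λ.λ.1) ((λ.λ.0) (λ.λ.λ.0)))
  step 2: λ.0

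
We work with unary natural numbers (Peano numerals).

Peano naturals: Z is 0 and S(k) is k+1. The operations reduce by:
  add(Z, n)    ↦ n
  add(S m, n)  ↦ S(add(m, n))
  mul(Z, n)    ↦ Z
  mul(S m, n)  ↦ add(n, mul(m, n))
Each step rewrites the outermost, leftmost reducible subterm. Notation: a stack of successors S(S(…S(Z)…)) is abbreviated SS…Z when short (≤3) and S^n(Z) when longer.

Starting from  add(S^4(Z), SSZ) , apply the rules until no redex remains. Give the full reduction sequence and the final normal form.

Answer: normal form = S^6(Z)  (in 5 steps)

Working:
  start: add(S^4(Z), SSZ)
  →1  S(add(SSSZ, SSZ))
  →2  S(S(add(SSZ, SSZ)))
  →3  S(S(S(add(SZ, SSZ))))
  →4  S(S(S(S(add(Z, SSZ)))))
  →5  S^6(Z)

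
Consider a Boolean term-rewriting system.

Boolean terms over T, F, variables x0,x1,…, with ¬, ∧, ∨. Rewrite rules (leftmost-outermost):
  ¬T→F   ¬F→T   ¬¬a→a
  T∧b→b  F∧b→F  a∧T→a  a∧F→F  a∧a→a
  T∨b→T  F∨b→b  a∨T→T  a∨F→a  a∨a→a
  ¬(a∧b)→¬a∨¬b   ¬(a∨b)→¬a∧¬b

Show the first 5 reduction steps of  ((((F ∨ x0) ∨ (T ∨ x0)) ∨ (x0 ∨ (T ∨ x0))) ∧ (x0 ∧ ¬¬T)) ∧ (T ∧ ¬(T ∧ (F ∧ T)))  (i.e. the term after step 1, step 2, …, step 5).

Answer: after 5 steps: (x0 ∧ ¬¬T) ∧ (T ∧ ¬(T ∧ (F ∧ T)))

Working:
  start: ((((F ∨ x0) ∨ (T ∨ x0)) ∨ (x0 ∨ (T ∨ x0))) ∧ (x0 ∧ ¬¬T)) ∧ (T ∧ ¬(T ∧ (F ∧ T)))
  →1  (((x0 ∨ (T ∨ x0)) ∨ (x0 ∨ (T ∨ x0))) ∧ (x0 ∧ ¬¬T)) ∧ (T ∧ ¬(T ∧ (F ∧ T)))
  →2  ((x0 ∨ (T ∨ x0)) ∧ (x0 ∧ ¬¬T)) ∧ (T ∧ ¬(T ∧ (F ∧ T)))
  →3  ((x0 ∨ T) ∧ (x0 ∧ ¬¬T)) ∧ (T ∧ ¬(T ∧ (F ∧ T)))
  →4  (T ∧ (x0 ∧ ¬¬T)) ∧ (T ∧ ¬(T ∧ (F ∧ T)))
  →5  (x0 ∧ ¬¬T) ∧ (T ∧ ¬(T ∧ (F ∧ T)))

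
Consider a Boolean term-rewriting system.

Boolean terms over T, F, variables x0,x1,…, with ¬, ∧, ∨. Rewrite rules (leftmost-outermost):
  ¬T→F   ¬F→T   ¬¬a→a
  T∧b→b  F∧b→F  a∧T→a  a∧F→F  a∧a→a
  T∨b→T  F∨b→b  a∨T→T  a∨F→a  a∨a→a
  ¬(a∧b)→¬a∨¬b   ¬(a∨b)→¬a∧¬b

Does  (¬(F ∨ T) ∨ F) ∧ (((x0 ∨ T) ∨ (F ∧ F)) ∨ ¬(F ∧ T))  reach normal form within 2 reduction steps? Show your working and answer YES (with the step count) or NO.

Answer: NO — after 2 steps the term is (¬F ∧ ¬T) ∧ (((x0 ∨ T) ∨ (F ∧ F)) ∨ ¬(F ∧ T)), not yet normal

Derivation:
  start: (¬(F ∨ T) ∨ F) ∧ (((x0 ∨ T) ∨ (F ∧ F)) ∨ ¬(F ∧ T))
  [1] ¬(F ∨ T) ∧ (((x0 ∨ T) ∨ (F ∧ F)) ∨ ¬(F ∧ T))
  [2] (¬F ∧ ¬T) ∧ (((x0 ∨ T) ∨ (F ∧ F)) ∨ ¬(F ∧ T))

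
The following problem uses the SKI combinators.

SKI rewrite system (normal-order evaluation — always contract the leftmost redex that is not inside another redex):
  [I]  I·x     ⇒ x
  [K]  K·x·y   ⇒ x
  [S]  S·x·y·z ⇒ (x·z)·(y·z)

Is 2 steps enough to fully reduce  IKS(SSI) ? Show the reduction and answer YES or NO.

  start: IKS(SSI)
  step 1: KS(SSI)
  step 2: S

Answer: YES — reaches normal form S in 2 ≤ 2 steps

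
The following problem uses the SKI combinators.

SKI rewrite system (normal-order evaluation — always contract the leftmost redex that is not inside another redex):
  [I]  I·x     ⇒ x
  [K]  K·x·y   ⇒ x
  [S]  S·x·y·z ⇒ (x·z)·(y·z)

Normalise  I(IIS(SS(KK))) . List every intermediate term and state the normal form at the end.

Answer: normal form = S(SS(KK))  (in 3 steps)

Derivation:
  start: I(IIS(SS(KK)))
  →1  IIS(SS(KK))
  →2  IS(SS(KK))
  →3  S(SS(KK))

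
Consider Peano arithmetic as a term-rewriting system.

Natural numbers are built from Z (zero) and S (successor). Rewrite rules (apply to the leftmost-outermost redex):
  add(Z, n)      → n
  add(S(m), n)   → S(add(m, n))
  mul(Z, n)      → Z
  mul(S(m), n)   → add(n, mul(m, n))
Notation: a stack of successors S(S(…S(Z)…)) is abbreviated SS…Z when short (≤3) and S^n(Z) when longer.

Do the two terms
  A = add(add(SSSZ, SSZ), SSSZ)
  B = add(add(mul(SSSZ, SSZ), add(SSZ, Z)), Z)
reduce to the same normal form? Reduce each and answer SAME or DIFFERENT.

Term A:
  start: add(add(SSSZ, SSZ), SSSZ)
  →1  add(S(add(SSZ, SSZ)), SSSZ)
  →2  S(add(add(SSZ, SSZ), SSSZ))
  →3  S(add(S(add(SZ, SSZ)), SSSZ))
  →4  S(S(add(add(SZ, SSZ), SSSZ)))
  →5  S(S(add(S(add(Z, SSZ)), SSSZ)))
  →6  S(S(S(add(add(Z, SSZ), SSSZ))))
  →7  S(S(S(add(SSZ, SSSZ))))
  →8  S(S(S(S(add(SZ, SSSZ)))))
  →9  S(S(S(S(S(add(Z, SSSZ))))))
  →10  S^8(Z)

Term B:
  start: add(add(mul(SSSZ, SSZ), add(SSZ, Z)), Z)
  →1  add(add(add(SSZ, mul(SSZ, SSZ)), add(SSZ, Z)), Z)
  →2  add(add(S(add(SZ, mul(SSZ, SSZ))), add(SSZ, Z)), Z)
  →3  add(S(add(add(SZ, mul(SSZ, SSZ)), add(SSZ, Z))), Z)
  →4  S(add(add(add(SZ, mul(SSZ, SSZ)), add(SSZ, Z)), Z))
  →5  S(add(add(S(add(Z, mul(SSZ, SSZ))), add(SSZ, Z)), Z))
  →6  S(add(S(add(add(Z, mul(SSZ, SSZ)), add(SSZ, Z))), Z))
  →7  S(S(add(add(add(Z, mul(SSZ, SSZ)), add(SSZ, Z)), Z)))
  →8  S(S(add(add(mul(SSZ, SSZ), add(SSZ, Z)), Z)))
  →9  S(S(add(add(add(SSZ, mul(SZ, SSZ)), add(SSZ, Z)), Z)))
  →10  S(S(add(add(S(add(SZ, mul(SZ, SSZ))), add(SSZ, Z)), Z)))
  →11  S(S(add(S(add(add(SZ, mul(SZ, SSZ)), add(SSZ, Z))), Z)))
  →12  S(S(S(add(add(add(SZ, mul(SZ, SSZ)), add(SSZ, Z)), Z))))
  →13  S(S(S(add(add(S(add(Z, mul(SZ, SSZ))), add(SSZ, Z)), Z))))
  →14  S(S(S(add(S(add(add(Z, mul(SZ, SSZ)), add(SSZ, Z))), Z))))
  →15  S(S(S(S(add(add(add(Z, mul(SZ, SSZ)), add(SSZ, Z)), Z)))))
  →16  S(S(S(S(add(add(mul(SZ, SSZ), add(SSZ, Z)), Z)))))
  →17  S(S(S(S(add(add(add(SSZ, mul(Z, SSZ)), add(SSZ, Z)), Z)))))
  →18  S(S(S(S(add(add(S(add(SZ, mul(Z, SSZ))), add(SSZ, Z)), Z)))))
  →19  S(S(S(S(add(S(add(add(SZ, mul(Z, SSZ)), add(SSZ, Z))), Z)))))
  →20  S(S(S(S(S(add(add(add(SZ, mul(Z, SSZ)), add(SSZ, Z)), Z))))))
  →21  S(S(S(S(S(add(add(S(add(Z, mul(Z, SSZ))), add(SSZ, Z)), Z))))))
  →22  S(S(S(S(S(add(S(add(add(Z, mul(Z, SSZ)), add(SSZ, Z))), Z))))))
  →23  S(S(S(S(S(S(add(add(add(Z, mul(Z, SSZ)), add(SSZ, Z)), Z)))))))
  →24  S(S(S(S(S(S(add(add(mul(Z, SSZ), add(SSZ, Z)), Z)))))))
  →25  S(S(S(S(S(S(add(add(Z, add(SSZ, Z)), Z)))))))
  →26  S(S(S(S(S(S(add(add(SSZ, Z), Z)))))))
  →27  S(S(S(S(S(S(add(S(add(SZ, Z)), Z)))))))
  →28  S(S(S(S(S(S(S(add(add(SZ, Z), Z))))))))
  →29  S(S(S(S(S(S(S(add(S(add(Z, Z)), Z))))))))
  →30  S(S(S(S(S(S(S(S(add(add(Z, Z), Z)))))))))
  →31  S(S(S(S(S(S(S(S(add(Z, Z)))))))))
  →32  S^8(Z)

Answer: SAME — A ⇓ S^8(Z), B ⇓ S^8(Z)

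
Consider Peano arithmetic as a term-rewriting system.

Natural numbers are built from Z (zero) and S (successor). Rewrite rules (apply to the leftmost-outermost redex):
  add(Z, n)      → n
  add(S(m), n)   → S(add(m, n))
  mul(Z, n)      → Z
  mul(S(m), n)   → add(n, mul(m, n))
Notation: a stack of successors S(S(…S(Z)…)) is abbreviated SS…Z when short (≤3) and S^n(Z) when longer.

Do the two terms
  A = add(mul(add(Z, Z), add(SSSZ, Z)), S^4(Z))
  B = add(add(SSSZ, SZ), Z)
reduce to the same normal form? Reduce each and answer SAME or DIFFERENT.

Answer: SAME — A ⇓ S^4(Z), B ⇓ S^4(Z)

Derivation:
Term A:
  start: add(mul(add(Z, Z), add(SSSZ, Z)), S^4(Z))
  step 1: add(mul(Z, add(SSSZ, Z)), S^4(Z))
  step 2: add(Z, S^4(Z))
  step 3: S^4(Z)

Term B:
  start: add(add(SSSZ, SZ), Z)
  step 1: add(S(add(SSZ, SZ)), Z)
  step 2: S(add(add(SSZ, SZ), Z))
  step 3: S(add(S(add(SZ, SZ)), Z))
  step 4: S(S(add(add(SZ, SZ), Z)))
  step 5: S(S(add(S(add(Z, SZ)), Z)))
  step 6: S(S(S(add(add(Z, SZ), Z))))
  step 7: S(S(S(add(SZ, Z))))
  step 8: S(S(S(S(add(Z, Z)))))
  step 9: S^4(Z)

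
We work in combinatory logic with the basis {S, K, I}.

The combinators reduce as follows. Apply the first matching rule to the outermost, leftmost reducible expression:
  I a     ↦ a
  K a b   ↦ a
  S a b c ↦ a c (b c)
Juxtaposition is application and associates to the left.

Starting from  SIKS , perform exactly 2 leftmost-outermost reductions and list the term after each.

Answer: after 2 steps: S(KS)

Working:
  start: SIKS
  step 1: IS(KS)
  step 2: S(KS)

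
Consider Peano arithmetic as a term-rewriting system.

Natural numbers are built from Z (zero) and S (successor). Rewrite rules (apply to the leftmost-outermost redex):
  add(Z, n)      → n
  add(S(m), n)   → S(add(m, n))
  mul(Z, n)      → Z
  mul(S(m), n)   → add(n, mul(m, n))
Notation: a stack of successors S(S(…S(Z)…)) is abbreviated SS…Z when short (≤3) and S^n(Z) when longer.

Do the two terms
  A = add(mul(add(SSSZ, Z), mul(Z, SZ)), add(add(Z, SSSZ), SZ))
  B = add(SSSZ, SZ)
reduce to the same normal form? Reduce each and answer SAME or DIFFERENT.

Term A:
  start: add(mul(add(SSSZ, Z), mul(Z, SZ)), add(add(Z, SSSZ), SZ))
  [1] add(mul(S(add(SSZ, Z)), mul(Z, SZ)), add(add(Z, SSSZ), SZ))
  [2] add(add(mul(Z, SZ), mul(add(SSZ, Z), mul(Z, SZ))), add(add(Z, SSSZ), SZ))
  [3] add(add(Z, mul(add(SSZ, Z), mul(Z, SZ))), add(add(Z, SSSZ), SZ))
  [4] add(mul(add(SSZ, Z), mul(Z, SZ)), add(add(Z, SSSZ), SZ))
  [5] add(mul(S(add(SZ, Z)), mul(Z, SZ)), add(add(Z, SSSZ), SZ))
  [6] add(add(mul(Z, SZ), mul(add(SZ, Z), mul(Z, SZ))), add(add(Z, SSSZ), SZ))
  [7] add(add(Z, mul(add(SZ, Z), mul(Z, SZ))), add(add(Z, SSSZ), SZ))
  [8] add(mul(add(SZ, Z), mul(Z, SZ)), add(add(Z, SSSZ), SZ))
  [9] add(mul(S(add(Z, Z)), mul(Z, SZ)), add(add(Z, SSSZ), SZ))
  [10] add(add(mul(Z, SZ), mul(add(Z, Z), mul(Z, SZ))), add(add(Z, SSSZ), SZ))
  [11] add(add(Z, mul(add(Z, Z), mul(Z, SZ))), add(add(Z, SSSZ), SZ))
  [12] add(mul(add(Z, Z), mul(Z, SZ)), add(add(Z, SSSZ), SZ))
  [13] add(mul(Z, mul(Z, SZ)), add(add(Z, SSSZ), SZ))
  [14] add(Z, add(add(Z, SSSZ), SZ))
  [15] add(add(Z, SSSZ), SZ)
  [16] add(SSSZ, SZ)
  [17] S(add(SSZ, SZ))
  [18] S(S(add(SZ, SZ)))
  [19] S(S(S(add(Z, SZ))))
  [20] S^4(Z)

Term B:
  start: add(SSSZ, SZ)
  [1] S(add(SSZ, SZ))
  [2] S(S(add(SZ, SZ)))
  [3] S(S(S(add(Z, SZ))))
  [4] S^4(Z)

Answer: SAME — A ⇓ S^4(Z), B ⇓ S^4(Z)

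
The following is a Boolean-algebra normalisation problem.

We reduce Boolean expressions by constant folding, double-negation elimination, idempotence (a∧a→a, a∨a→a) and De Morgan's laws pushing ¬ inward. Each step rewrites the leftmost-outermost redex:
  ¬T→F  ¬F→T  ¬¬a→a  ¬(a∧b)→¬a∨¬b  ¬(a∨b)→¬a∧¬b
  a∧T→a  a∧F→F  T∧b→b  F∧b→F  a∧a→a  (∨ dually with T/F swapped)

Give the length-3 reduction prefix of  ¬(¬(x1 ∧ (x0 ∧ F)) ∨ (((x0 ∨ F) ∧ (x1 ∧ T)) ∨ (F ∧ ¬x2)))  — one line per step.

  start: ¬(¬(x1 ∧ (x0 ∧ F)) ∨ (((x0 ∨ F) ∧ (x1 ∧ T)) ∨ (F ∧ ¬x2)))
  step 1: ¬¬(x1 ∧ (x0 ∧ F)) ∧ ¬(((x0 ∨ F) ∧ (x1 ∧ T)) ∨ (F ∧ ¬x2))
  step 2: (x1 ∧ (x0 ∧ F)) ∧ ¬(((x0 ∨ F) ∧ (x1 ∧ T)) ∨ (F ∧ ¬x2))
  step 3: (x1 ∧ F) ∧ ¬(((x0 ∨ F) ∧ (x1 ∧ T)) ∨ (F ∧ ¬x2))

Answer: after 3 steps: (x1 ∧ F) ∧ ¬(((x0 ∨ F) ∧ (x1 ∧ T)) ∨ (F ∧ ¬x2))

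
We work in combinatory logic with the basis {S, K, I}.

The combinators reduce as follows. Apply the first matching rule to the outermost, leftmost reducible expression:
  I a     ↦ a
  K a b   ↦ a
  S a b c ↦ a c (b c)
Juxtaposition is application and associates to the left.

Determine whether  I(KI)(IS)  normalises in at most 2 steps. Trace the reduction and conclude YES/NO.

Answer: YES — reaches normal form I in 2 ≤ 2 steps

Derivation:
  start: I(KI)(IS)
  [1] KI(IS)
  [2] I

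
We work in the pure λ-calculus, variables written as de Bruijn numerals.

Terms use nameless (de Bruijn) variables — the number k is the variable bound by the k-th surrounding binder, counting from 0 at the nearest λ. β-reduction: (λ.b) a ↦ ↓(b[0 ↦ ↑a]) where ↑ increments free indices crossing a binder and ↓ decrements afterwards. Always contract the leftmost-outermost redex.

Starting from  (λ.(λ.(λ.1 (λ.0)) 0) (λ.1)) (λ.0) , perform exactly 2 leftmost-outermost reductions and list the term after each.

Answer: after 2 steps: (λ.(λ.λ.0) (λ.0)) (λ.λ.0)

Working:
  start: (λ.(λ.(λ.1 (λ.0)) 0) (λ.1)) (λ.0)
  [1] (λ.(λ.1 (λ.0)) 0) (λ.λ.0)
  [2] (λ.(λ.λ.0) (λ.0)) (λ.λ.0)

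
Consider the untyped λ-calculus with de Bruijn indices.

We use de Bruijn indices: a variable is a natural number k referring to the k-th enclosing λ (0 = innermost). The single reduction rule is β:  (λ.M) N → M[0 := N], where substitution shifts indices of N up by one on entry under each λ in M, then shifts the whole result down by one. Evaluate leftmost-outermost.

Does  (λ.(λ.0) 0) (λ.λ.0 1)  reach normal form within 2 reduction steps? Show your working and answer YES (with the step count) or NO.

  start: (λ.(λ.0) 0) (λ.λ.0 1)
  [1] (λ.0) (λ.λ.0 1)
  [2] λ.λ.0 1

Answer: YES — reaches normal form λ.λ.0 1 in 2 ≤ 2 steps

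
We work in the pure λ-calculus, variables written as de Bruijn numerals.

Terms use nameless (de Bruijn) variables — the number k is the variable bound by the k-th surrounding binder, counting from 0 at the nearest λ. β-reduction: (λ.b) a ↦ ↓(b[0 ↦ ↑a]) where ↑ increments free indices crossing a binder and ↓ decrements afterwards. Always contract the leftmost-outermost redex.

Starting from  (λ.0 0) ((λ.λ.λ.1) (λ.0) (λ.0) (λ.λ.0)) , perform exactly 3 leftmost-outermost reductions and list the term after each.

  start: (λ.0 0) ((λ.λ.λ.1) (λ.0) (λ.0) (λ.λ.0))
  [1] (λ.λ.λ.1) (λ.0) (λ.0) (λ.λ.0) ((λ.λ.λ.1) (λ.0) (λ.0) (λ.λ.0))
  [2] (λ.λ.1) (λ.0) (λ.λ.0) ((λ.λ.λ.1) (λ.0) (λ.0) (λ.λ.0))
  [3] (λ.λ.0) (λ.λ.0) ((λ.λ.λ.1) (λ.0) (λ.0) (λ.λ.0))

Answer: after 3 steps: (λ.λ.0) (λ.λ.0) ((λ.λ.λ.1) (λ.0) (λ.0) (λ.λ.0))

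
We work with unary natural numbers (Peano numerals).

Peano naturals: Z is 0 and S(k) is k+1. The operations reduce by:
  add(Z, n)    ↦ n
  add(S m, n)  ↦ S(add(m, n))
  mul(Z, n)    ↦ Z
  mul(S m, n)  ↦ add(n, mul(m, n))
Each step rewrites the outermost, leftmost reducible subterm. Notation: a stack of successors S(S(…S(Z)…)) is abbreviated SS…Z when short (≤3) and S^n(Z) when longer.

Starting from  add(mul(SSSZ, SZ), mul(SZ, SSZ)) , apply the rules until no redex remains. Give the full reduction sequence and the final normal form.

Answer: normal form = S^5(Z)  (in 19 steps)

Working:
  start: add(mul(SSSZ, SZ), mul(SZ, SSZ))
  →1  add(add(SZ, mul(SSZ, SZ)), mul(SZ, SSZ))
  →2  add(S(add(Z, mul(SSZ, SZ))), mul(SZ, SSZ))
  →3  S(add(add(Z, mul(SSZ, SZ)), mul(SZ, SSZ)))
  →4  S(add(mul(SSZ, SZ), mul(SZ, SSZ)))
  →5  S(add(add(SZ, mul(SZ, SZ)), mul(SZ, SSZ)))
  →6  S(add(S(add(Z, mul(SZ, SZ))), mul(SZ, SSZ)))
  →7  S(S(add(add(Z, mul(SZ, SZ)), mul(SZ, SSZ))))
  →8  S(S(add(mul(SZ, SZ), mul(SZ, SSZ))))
  →9  S(S(add(add(SZ, mul(Z, SZ)), mul(SZ, SSZ))))
  →10  S(S(add(S(add(Z, mul(Z, SZ))), mul(SZ, SSZ))))
  →11  S(S(S(add(add(Z, mul(Z, SZ)), mul(SZ, SSZ)))))
  →12  S(S(S(add(mul(Z, SZ), mul(SZ, SSZ)))))
  →13  S(S(S(add(Z, mul(SZ, SSZ)))))
  →14  S(S(S(mul(SZ, SSZ))))
  →15  S(S(S(add(SSZ, mul(Z, SSZ)))))
  →16  S(S(S(S(add(SZ, mul(Z, SSZ))))))
  →17  S(S(S(S(S(add(Z, mul(Z, SSZ)))))))
  →18  S(S(S(S(S(mul(Z, SSZ))))))
  →19  S^5(Z)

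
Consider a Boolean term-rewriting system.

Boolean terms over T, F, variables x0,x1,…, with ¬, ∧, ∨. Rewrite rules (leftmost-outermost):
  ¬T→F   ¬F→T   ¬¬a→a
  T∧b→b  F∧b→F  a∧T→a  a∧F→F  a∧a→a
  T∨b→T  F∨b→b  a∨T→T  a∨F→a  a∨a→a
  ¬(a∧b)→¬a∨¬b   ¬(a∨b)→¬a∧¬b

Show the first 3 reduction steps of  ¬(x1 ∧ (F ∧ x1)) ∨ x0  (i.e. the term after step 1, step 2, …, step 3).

Answer: after 3 steps: (¬x1 ∨ (T ∨ ¬x1)) ∨ x0

Working:
  start: ¬(x1 ∧ (F ∧ x1)) ∨ x0
  →1  (¬x1 ∨ ¬(F ∧ x1)) ∨ x0
  →2  (¬x1 ∨ (¬F ∨ ¬x1)) ∨ x0
  →3  (¬x1 ∨ (T ∨ ¬x1)) ∨ x0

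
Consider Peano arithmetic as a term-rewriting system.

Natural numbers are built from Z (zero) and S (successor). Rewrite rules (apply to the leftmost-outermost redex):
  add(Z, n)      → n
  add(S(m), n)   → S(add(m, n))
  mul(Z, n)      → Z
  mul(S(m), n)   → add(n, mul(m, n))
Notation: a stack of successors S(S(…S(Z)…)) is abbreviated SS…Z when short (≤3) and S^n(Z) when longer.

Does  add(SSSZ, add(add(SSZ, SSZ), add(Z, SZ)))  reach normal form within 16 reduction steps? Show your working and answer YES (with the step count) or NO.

Answer: YES — reaches normal form S^8(Z) in 13 ≤ 16 steps

Reduction:
  start: add(SSSZ, add(add(SSZ, SSZ), add(Z, SZ)))
  [1] S(add(SSZ, add(add(SSZ, SSZ), add(Z, SZ))))
  [2] S(S(add(SZ, add(add(SSZ, SSZ), add(Z, SZ)))))
  [3] S(S(S(add(Z, add(add(SSZ, SSZ), add(Z, SZ))))))
  [4] S(S(S(add(add(SSZ, SSZ), add(Z, SZ)))))
  [5] S(S(S(add(S(add(SZ, SSZ)), add(Z, SZ)))))
  [6] S(S(S(S(add(add(SZ, SSZ), add(Z, SZ))))))
  [7] S(S(S(S(add(S(add(Z, SSZ)), add(Z, SZ))))))
  [8] S(S(S(S(S(add(add(Z, SSZ), add(Z, SZ)))))))
  [9] S(S(S(S(S(add(SSZ, add(Z, SZ)))))))
  [10] S(S(S(S(S(S(add(SZ, add(Z, SZ))))))))
  [11] S(S(S(S(S(S(S(add(Z, add(Z, SZ)))))))))
  [12] S(S(S(S(S(S(S(add(Z, SZ))))))))
  [13] S^8(Z)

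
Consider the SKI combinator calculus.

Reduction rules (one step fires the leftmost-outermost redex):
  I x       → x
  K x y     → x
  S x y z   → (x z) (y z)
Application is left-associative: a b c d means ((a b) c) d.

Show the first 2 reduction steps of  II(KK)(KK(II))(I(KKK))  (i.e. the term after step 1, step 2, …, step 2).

Answer: after 2 steps: KK(KK(II))(I(KKK))

Derivation:
  start: II(KK)(KK(II))(I(KKK))
  step 1: I(KK)(KK(II))(I(KKK))
  step 2: KK(KK(II))(I(KKK))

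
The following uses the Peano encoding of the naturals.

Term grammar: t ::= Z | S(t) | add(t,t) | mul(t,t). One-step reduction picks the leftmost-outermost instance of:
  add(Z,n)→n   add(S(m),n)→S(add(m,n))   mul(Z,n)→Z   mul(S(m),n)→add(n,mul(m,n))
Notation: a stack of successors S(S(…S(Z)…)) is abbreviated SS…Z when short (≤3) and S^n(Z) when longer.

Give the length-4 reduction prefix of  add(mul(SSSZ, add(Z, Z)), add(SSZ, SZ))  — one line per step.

  start: add(mul(SSSZ, add(Z, Z)), add(SSZ, SZ))
  [1] add(add(add(Z, Z), mul(SSZ, add(Z, Z))), add(SSZ, SZ))
  [2] add(add(Z, mul(SSZ, add(Z, Z))), add(SSZ, SZ))
  [3] add(mul(SSZ, add(Z, Z)), add(SSZ, SZ))
  [4] add(add(add(Z, Z), mul(SZ, add(Z, Z))), add(SSZ, SZ))

Answer: after 4 steps: add(add(add(Z, Z), mul(SZ, add(Z, Z))), add(SSZ, SZ))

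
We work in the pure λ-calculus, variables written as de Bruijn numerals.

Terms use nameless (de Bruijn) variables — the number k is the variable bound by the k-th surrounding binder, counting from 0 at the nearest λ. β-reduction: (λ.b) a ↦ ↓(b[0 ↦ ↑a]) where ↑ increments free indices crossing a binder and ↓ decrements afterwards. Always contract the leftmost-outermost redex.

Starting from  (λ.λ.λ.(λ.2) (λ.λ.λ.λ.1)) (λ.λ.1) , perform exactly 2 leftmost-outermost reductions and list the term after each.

  start: (λ.λ.λ.(λ.2) (λ.λ.λ.λ.1)) (λ.λ.1)
  step 1: λ.λ.(λ.2) (λ.λ.λ.λ.1)
  step 2: λ.λ.1

Answer: after 2 steps: λ.λ.1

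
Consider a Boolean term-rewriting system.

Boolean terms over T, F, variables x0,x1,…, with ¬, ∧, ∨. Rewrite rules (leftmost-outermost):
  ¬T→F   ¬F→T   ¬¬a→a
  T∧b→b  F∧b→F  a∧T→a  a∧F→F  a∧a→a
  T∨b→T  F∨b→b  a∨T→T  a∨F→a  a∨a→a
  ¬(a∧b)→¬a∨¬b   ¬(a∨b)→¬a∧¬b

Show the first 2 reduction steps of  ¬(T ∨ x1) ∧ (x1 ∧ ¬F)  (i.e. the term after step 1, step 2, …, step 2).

  start: ¬(T ∨ x1) ∧ (x1 ∧ ¬F)
  →1  (¬T ∧ ¬x1) ∧ (x1 ∧ ¬F)
  →2  (F ∧ ¬x1) ∧ (x1 ∧ ¬F)

Answer: after 2 steps: (F ∧ ¬x1) ∧ (x1 ∧ ¬F)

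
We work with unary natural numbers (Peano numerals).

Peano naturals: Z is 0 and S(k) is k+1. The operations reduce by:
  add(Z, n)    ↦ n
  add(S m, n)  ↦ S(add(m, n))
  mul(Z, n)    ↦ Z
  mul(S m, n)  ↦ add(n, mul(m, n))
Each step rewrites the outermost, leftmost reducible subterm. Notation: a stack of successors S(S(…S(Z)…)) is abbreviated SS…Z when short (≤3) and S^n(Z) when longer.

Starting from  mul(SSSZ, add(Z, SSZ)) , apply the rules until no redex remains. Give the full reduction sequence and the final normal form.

Answer: normal form = S^6(Z)  (in 16 steps)

Derivation:
  start: mul(SSSZ, add(Z, SSZ))
  [1] add(add(Z, SSZ), mul(SSZ, add(Z, SSZ)))
  [2] add(SSZ, mul(SSZ, add(Z, SSZ)))
  [3] S(add(SZ, mul(SSZ, add(Z, SSZ))))
  [4] S(S(add(Z, mul(SSZ, add(Z, SSZ)))))
  [5] S(S(mul(SSZ, add(Z, SSZ))))
  [6] S(S(add(add(Z, SSZ), mul(SZ, add(Z, SSZ)))))
  [7] S(S(add(SSZ, mul(SZ, add(Z, SSZ)))))
  [8] S(S(S(add(SZ, mul(SZ, add(Z, SSZ))))))
  [9] S(S(S(S(add(Z, mul(SZ, add(Z, SSZ)))))))
  [10] S(S(S(S(mul(SZ, add(Z, SSZ))))))
  [11] S(S(S(S(add(add(Z, SSZ), mul(Z, add(Z, SSZ)))))))
  [12] S(S(S(S(add(SSZ, mul(Z, add(Z, SSZ)))))))
  [13] S(S(S(S(S(add(SZ, mul(Z, add(Z, SSZ))))))))
  [14] S(S(S(S(S(S(add(Z, mul(Z, add(Z, SSZ)))))))))
  [15] S(S(S(S(S(S(mul(Z, add(Z, SSZ))))))))
  [16] S^6(Z)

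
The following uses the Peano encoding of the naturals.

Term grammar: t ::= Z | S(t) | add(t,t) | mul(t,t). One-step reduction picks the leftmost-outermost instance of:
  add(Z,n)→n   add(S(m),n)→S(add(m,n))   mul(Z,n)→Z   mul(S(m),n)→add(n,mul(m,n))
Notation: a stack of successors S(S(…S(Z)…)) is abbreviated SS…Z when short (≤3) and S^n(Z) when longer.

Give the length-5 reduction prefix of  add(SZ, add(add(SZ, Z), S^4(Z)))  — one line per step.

  start: add(SZ, add(add(SZ, Z), S^4(Z)))
  [1] S(add(Z, add(add(SZ, Z), S^4(Z))))
  [2] S(add(add(SZ, Z), S^4(Z)))
  [3] S(add(S(add(Z, Z)), S^4(Z)))
  [4] S(S(add(add(Z, Z), S^4(Z))))
  [5] S(S(add(Z, S^4(Z))))

Answer: after 5 steps: S(S(add(Z, S^4(Z))))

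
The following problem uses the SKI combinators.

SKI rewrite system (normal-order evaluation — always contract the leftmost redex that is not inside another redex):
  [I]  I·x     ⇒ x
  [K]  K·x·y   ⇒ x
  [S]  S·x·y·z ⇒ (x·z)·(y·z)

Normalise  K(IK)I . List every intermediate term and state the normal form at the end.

Answer: normal form = K  (in 2 steps)

Working:
  start: K(IK)I
  step 1: IK
  step 2: K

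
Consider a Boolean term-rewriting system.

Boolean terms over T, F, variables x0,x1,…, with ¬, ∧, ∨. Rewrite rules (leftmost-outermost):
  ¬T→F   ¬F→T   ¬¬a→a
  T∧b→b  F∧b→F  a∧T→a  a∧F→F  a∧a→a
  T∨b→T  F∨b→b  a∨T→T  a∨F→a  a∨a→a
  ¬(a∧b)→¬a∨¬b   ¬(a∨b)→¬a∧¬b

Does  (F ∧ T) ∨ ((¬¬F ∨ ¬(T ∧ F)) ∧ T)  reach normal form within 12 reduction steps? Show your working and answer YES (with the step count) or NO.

Answer: YES — reaches normal form T in 9 ≤ 12 steps

Working:
  start: (F ∧ T) ∨ ((¬¬F ∨ ¬(T ∧ F)) ∧ T)
  step 1: F ∨ ((¬¬F ∨ ¬(T ∧ F)) ∧ T)
  step 2: (¬¬F ∨ ¬(T ∧ F)) ∧ T
  step 3: ¬¬F ∨ ¬(T ∧ F)
  step 4: F ∨ ¬(T ∧ F)
  step 5: ¬(T ∧ F)
  step 6: ¬T ∨ ¬F
  step 7: F ∨ ¬F
  step 8: ¬F
  step 9: T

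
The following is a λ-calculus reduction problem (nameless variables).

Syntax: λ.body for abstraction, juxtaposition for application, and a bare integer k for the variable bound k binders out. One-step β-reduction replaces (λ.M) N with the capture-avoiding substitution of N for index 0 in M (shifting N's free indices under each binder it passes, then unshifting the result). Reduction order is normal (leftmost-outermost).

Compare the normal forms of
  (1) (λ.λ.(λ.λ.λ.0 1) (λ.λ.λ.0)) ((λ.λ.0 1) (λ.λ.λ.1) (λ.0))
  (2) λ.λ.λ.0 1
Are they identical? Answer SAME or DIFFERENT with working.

Answer: SAME — A ⇓ λ.λ.λ.0 1, B ⇓ λ.λ.λ.0 1

Working:
Term A:
  start: (λ.λ.(λ.λ.λ.0 1) (λ.λ.λ.0)) ((λ.λ.0 1) (λ.λ.λ.1) (λ.0))
  →1  λ.(λ.λ.λ.0 1) (λ.λ.λ.0)
  →2  λ.λ.λ.0 1

Term B:
  start: λ.λ.λ.0 1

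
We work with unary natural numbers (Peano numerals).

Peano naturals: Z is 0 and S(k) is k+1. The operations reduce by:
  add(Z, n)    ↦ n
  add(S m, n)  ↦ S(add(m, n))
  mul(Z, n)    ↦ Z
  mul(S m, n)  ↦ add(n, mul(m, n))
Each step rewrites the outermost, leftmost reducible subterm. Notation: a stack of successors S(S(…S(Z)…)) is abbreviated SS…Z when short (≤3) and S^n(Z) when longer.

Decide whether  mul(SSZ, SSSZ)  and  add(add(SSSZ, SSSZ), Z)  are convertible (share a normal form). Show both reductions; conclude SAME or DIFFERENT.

Term A:
  start: mul(SSZ, SSSZ)
  [1] add(SSSZ, mul(SZ, SSSZ))
  [2] S(add(SSZ, mul(SZ, SSSZ)))
  [3] S(S(add(SZ, mul(SZ, SSSZ))))
  [4] S(S(S(add(Z, mul(SZ, SSSZ)))))
  [5] S(S(S(mul(SZ, SSSZ))))
  [6] S(S(S(add(SSSZ, mul(Z, SSSZ)))))
  [7] S(S(S(S(add(SSZ, mul(Z, SSSZ))))))
  [8] S(S(S(S(S(add(SZ, mul(Z, SSSZ)))))))
  [9] S(S(S(S(S(S(add(Z, mul(Z, SSSZ))))))))
  [10] S(S(S(S(S(S(mul(Z, SSSZ)))))))
  [11] S^6(Z)

Term B:
  start: add(add(SSSZ, SSSZ), Z)
  [1] add(S(add(SSZ, SSSZ)), Z)
  [2] S(add(add(SSZ, SSSZ), Z))
  [3] S(add(S(add(SZ, SSSZ)), Z))
  [4] S(S(add(add(SZ, SSSZ), Z)))
  [5] S(S(add(S(add(Z, SSSZ)), Z)))
  [6] S(S(S(add(add(Z, SSSZ), Z))))
  [7] S(S(S(add(SSSZ, Z))))
  [8] S(S(S(S(add(SSZ, Z)))))
  [9] S(S(S(S(S(add(SZ, Z))))))
  [10] S(S(S(S(S(S(add(Z, Z)))))))
  [11] S^6(Z)

Answer: SAME — A ⇓ S^6(Z), B ⇓ S^6(Z)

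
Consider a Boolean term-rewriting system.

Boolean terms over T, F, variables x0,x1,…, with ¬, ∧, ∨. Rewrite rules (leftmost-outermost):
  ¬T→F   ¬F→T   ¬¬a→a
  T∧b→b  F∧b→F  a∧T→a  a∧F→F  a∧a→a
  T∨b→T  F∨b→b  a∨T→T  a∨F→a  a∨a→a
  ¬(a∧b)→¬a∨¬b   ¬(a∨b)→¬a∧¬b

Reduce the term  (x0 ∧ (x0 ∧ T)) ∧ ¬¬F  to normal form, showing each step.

Answer: normal form = F  (in 4 steps)

Reduction:
  start: (x0 ∧ (x0 ∧ T)) ∧ ¬¬F
  [1] (x0 ∧ x0) ∧ ¬¬F
  [2] x0 ∧ ¬¬F
  [3] x0 ∧ F
  [4] F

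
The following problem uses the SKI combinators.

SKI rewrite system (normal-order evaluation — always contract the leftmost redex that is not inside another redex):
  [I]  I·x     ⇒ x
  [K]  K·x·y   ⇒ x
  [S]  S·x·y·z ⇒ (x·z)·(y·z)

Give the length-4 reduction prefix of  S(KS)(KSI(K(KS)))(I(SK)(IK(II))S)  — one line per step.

Answer: after 4 steps: S(S(K(KS))(SK(IK(II))S))

Reduction:
  start: S(KS)(KSI(K(KS)))(I(SK)(IK(II))S)
  [1] KS(I(SK)(IK(II))S)(KSI(K(KS))(I(SK)(IK(II))S))
  [2] S(KSI(K(KS))(I(SK)(IK(II))S))
  [3] S(S(K(KS))(I(SK)(IK(II))S))
  [4] S(S(K(KS))(SK(IK(II))S))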